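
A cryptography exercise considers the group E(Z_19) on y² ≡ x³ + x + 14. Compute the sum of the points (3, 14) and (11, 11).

(3, 14) + (11, 11). λ = (11 - 14)/(11 - 3) ≡ 16/8 mod 19. 8⁻¹ ≡ 12 (mod 19), so λ ≡ 2.
  x = λ² - 3 - 11 = 4 - 14 ≡ 9; y = λ·(3 - 9) - 14 ≡ 12. → (9, 12)

(9, 12)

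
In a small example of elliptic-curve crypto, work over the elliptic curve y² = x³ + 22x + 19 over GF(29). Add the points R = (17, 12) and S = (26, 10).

(17, 12) + (26, 10). λ = (10 - 12)/(26 - 17) ≡ 27/9 mod 29. 9⁻¹ ≡ 13 (mod 29), so λ ≡ 3.
  x = λ² - 17 - 26 = 9 - 43 ≡ 24; y = λ·(17 - 24) - 12 ≡ 25. → (24, 25)

(24, 25)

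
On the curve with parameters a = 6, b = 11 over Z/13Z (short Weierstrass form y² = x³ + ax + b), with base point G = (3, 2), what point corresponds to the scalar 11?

Repeated addition: build up to 11G.
2G: tangent at (3, 2): λ = (3·3² + 6)/(2·2) ≡ 7/4. 4⁻¹ ≡ 10 (mod 13) since 4·10 = 40 ≡ 1, so λ ≡ 7·10 ≡ 5.
  x = λ² - 3 - 3 = 25 - 6 ≡ 6; y = λ·(3 - 6) - 2 ≡ 9. → (6, 9)
3G: (6, 9) + (3, 2). λ = (2 - 9)/(3 - 6) ≡ 6/10 mod 13. 10⁻¹ ≡ 4 (mod 13) since 10·4 = 40 ≡ 1, so λ ≡ 11.
  x = λ² - 6 - 3 = 121 - 9 ≡ 8; y = λ·(6 - 8) - 9 ≡ 8. → (8, 8)
4G: (8, 8) + (3, 2). λ = (2 - 8)/(3 - 8) ≡ 7/8 mod 13. 8⁻¹ ≡ 5 (mod 13), so λ ≡ 9.
  x = λ² - 8 - 3 = 81 - 11 ≡ 5; y = λ·(8 - 5) - 8 ≡ 6. → (5, 6)
5G: (5, 6) + (3, 2). λ = (2 - 6)/(3 - 5) ≡ 9/11 mod 13. 11⁻¹ ≡ 6 (mod 13), so λ ≡ 2.
  x = λ² - 5 - 3 = 4 - 8 ≡ 9; y = λ·(5 - 9) - 6 ≡ 12. → (9, 12)
6G: (9, 12) + (3, 2). λ = (2 - 12)/(3 - 9) ≡ 3/7 mod 13. 7⁻¹ ≡ 2 (mod 13), so λ ≡ 6.
  x = λ² - 9 - 3 = 36 - 12 ≡ 11; y = λ·(9 - 11) - 12 ≡ 2. → (11, 2)
7G: (11, 2) + (3, 2). λ = (2 - 2)/(3 - 11) ≡ 0/5 mod 13. 5⁻¹ ≡ 8 (mod 13), so λ ≡ 0.
  x = λ² - 11 - 3 = 0 - 14 ≡ 12; y = λ·(11 - 12) - 2 ≡ 11. → (12, 11)
8G: (12, 11) + (3, 2). λ = (2 - 11)/(3 - 12) ≡ 4/4 mod 13. 4⁻¹ ≡ 10 (mod 13), so λ ≡ 1.
  x = λ² - 12 - 3 = 1 - 15 ≡ 12; y = λ·(12 - 12) - 11 ≡ 2. → (12, 2)
9G: (12, 2) + (3, 2). λ = (2 - 2)/(3 - 12) ≡ 0/4 mod 13. 4⁻¹ ≡ 10 (mod 13), so λ ≡ 0.
  x = λ² - 12 - 3 = 0 - 15 ≡ 11; y = λ·(12 - 11) - 2 ≡ 11. → (11, 11)
10G: (11, 11) + (3, 2). λ = (2 - 11)/(3 - 11) ≡ 4/5 mod 13. 5⁻¹ ≡ 8 (mod 13), so λ ≡ 6.
  x = λ² - 11 - 3 = 36 - 14 ≡ 9; y = λ·(11 - 9) - 11 ≡ 1. → (9, 1)
11G: (9, 1) + (3, 2). λ = (2 - 1)/(3 - 9) ≡ 1/7 mod 13. 7⁻¹ ≡ 2 (mod 13) since 7·2 = 14 ≡ 1, so λ ≡ 2.
  x = λ² - 9 - 3 = 4 - 12 ≡ 5; y = λ·(9 - 5) - 1 ≡ 7. → (5, 7)

(5, 7)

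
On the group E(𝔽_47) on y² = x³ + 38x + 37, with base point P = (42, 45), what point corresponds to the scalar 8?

Double-and-add on 8 = (1000)₂. Start with P = (42, 45) for the leading 1-bit.
double: tangent at (42, 45): λ = (3·42² + 38)/(2·45) ≡ 19/43. 43⁻¹ ≡ 35 (mod 47), so λ ≡ 19·35 ≡ 7.
  x = λ² - 42 - 42 = 49 - 84 ≡ 12; y = λ·(42 - 12) - 45 ≡ 24. → (12, 24)
double: tangent at (12, 24): λ = (3·12² + 38)/(2·24) ≡ 0/1. 1⁻¹ ≡ 1 (mod 47) since 1·1 = 1 ≡ 1, so λ ≡ 0·1 ≡ 0.
  x = λ² - 12 - 12 = 0 - 24 ≡ 23; y = λ·(12 - 23) - 24 ≡ 23. → (23, 23)
double: tangent at (23, 23): λ = (3·23² + 38)/(2·23) ≡ 27/46. 46⁻¹ ≡ 46 (mod 47) since 46·46 = 2116 ≡ 1, so λ ≡ 27·46 ≡ 20.
  x = λ² - 23 - 23 = 400 - 46 ≡ 25; y = λ·(23 - 25) - 23 ≡ 31. → (25, 31)

(25, 31)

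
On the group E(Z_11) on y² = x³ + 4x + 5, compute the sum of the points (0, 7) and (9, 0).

(6, 5)

(0, 7) + (9, 0). λ = (0 - 7)/(9 - 0) ≡ 4/9 mod 11. 9⁻¹ ≡ 5 (mod 11), so λ ≡ 9.
  x = λ² - 0 - 9 = 81 - 9 ≡ 6; y = λ·(0 - 6) - 7 ≡ 5. → (6, 5)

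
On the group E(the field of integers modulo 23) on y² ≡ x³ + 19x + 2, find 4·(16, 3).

Write Q = (16, 3).
Repeated addition: build up to 4Q.
2Q: tangent at (16, 3): λ = (3·16² + 19)/(2·3) ≡ 5/6. 6⁻¹ ≡ 4 (mod 23) since 6·4 = 24 ≡ 1, so λ ≡ 5·4 ≡ 20.
  x = λ² - 16 - 16 = 400 - 32 ≡ 0; y = λ·(16 - 0) - 3 ≡ 18. → (0, 18)
3Q: (0, 18) + (16, 3). λ = (3 - 18)/(16 - 0) ≡ 8/16 mod 23. 16⁻¹ ≡ 13 (mod 23) since 16·13 = 208 ≡ 1, so λ ≡ 12.
  x = λ² - 0 - 16 = 144 - 16 ≡ 13; y = λ·(0 - 13) - 18 ≡ 10. → (13, 10)
4Q: (13, 10) + (16, 3). λ = (3 - 10)/(16 - 13) ≡ 16/3 mod 23. 3⁻¹ ≡ 8 (mod 23) since 3·8 = 24 ≡ 1, so λ ≡ 13.
  x = λ² - 13 - 16 = 169 - 29 ≡ 2; y = λ·(13 - 2) - 10 ≡ 18. → (2, 18)

(2, 18)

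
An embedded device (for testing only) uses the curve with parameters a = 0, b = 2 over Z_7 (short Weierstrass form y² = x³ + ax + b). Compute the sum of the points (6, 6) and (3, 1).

(6, 6) + (3, 1). λ = (1 - 6)/(3 - 6) ≡ 2/4 mod 7. 4⁻¹ ≡ 2 (mod 7), so λ ≡ 4.
  x = λ² - 6 - 3 = 16 - 9 ≡ 0; y = λ·(6 - 0) - 6 ≡ 4. → (0, 4)

(0, 4)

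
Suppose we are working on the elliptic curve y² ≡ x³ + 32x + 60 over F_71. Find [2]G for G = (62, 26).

tangent at (62, 26): λ = (3·62² + 32)/(2·26) ≡ 62/52. 52⁻¹ ≡ 56 (mod 71), so λ ≡ 62·56 ≡ 64.
  x = λ² - 62 - 62 = 4096 - 124 ≡ 67; y = λ·(62 - 67) - 26 ≡ 9. → (67, 9)

(67, 9)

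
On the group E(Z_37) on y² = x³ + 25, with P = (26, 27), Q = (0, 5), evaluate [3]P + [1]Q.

O

First 3P:
Repeated addition: build up to 3P.
2P: tangent at (26, 27): λ = (3·26² + 0)/(2·27) ≡ 30/17. 17⁻¹ ≡ 24 (mod 37), so λ ≡ 30·24 ≡ 17.
  x = λ² - 26 - 26 = 289 - 52 ≡ 15; y = λ·(26 - 15) - 27 ≡ 12. → (15, 12)
3P: (15, 12) + (26, 27). λ = (27 - 12)/(26 - 15) ≡ 15/11 mod 37. 11⁻¹ ≡ 27 (mod 37) since 11·27 = 297 ≡ 1, so λ ≡ 35.
  x = λ² - 15 - 26 = 1225 - 41 ≡ 0; y = λ·(15 - 0) - 12 ≡ 32. → (0, 32)
3P = (0, 32).
Finally 3P + Q:
(0, 32) + (0, 5): same x and y₁ ≡ -y₂, so the sum is the point at infinity.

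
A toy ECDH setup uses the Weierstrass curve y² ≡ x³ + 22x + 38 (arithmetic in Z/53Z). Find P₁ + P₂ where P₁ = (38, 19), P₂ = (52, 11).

(12, 4)

(38, 19) + (52, 11). λ = (11 - 19)/(52 - 38) ≡ 45/14 mod 53. 14⁻¹ ≡ 19 (mod 53) since 14·19 = 266 ≡ 1, so λ ≡ 7.
  x = λ² - 38 - 52 = 49 - 90 ≡ 12; y = λ·(38 - 12) - 19 ≡ 4. → (12, 4)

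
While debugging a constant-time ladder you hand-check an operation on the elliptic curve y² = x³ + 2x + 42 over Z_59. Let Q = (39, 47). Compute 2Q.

tangent at (39, 47): λ = (3·39² + 2)/(2·47) ≡ 22/35. 35⁻¹ ≡ 27 (mod 59) since 35·27 = 945 ≡ 1, so λ ≡ 22·27 ≡ 4.
  x = λ² - 39 - 39 = 16 - 78 ≡ 56; y = λ·(39 - 56) - 47 ≡ 3. → (56, 3)

(56, 3)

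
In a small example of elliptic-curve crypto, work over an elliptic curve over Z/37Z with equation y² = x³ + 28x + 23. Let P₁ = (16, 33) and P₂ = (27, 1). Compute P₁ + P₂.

(15, 28)

(16, 33) + (27, 1). λ = (1 - 33)/(27 - 16) ≡ 5/11 mod 37. 11⁻¹ ≡ 27 (mod 37), so λ ≡ 24.
  x = λ² - 16 - 27 = 576 - 43 ≡ 15; y = λ·(16 - 15) - 33 ≡ 28. → (15, 28)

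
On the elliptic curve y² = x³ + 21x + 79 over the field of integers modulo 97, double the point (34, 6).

(23, 64)

tangent at (34, 6): λ = (3·34² + 21)/(2·6) ≡ 94/12. 12⁻¹ ≡ 89 (mod 97), so λ ≡ 94·89 ≡ 24.
  x = λ² - 34 - 34 = 576 - 68 ≡ 23; y = λ·(34 - 23) - 6 ≡ 64. → (23, 64)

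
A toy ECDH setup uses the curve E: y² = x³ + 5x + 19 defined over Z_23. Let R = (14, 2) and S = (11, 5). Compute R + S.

(22, 6)

(14, 2) + (11, 5). λ = (5 - 2)/(11 - 14) ≡ 3/20 mod 23. 20⁻¹ ≡ 15 (mod 23) since 20·15 = 300 ≡ 1, so λ ≡ 22.
  x = λ² - 14 - 11 = 484 - 25 ≡ 22; y = λ·(14 - 22) - 2 ≡ 6. → (22, 6)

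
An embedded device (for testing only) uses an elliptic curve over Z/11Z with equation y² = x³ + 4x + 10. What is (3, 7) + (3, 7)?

tangent at (3, 7): λ = (3·3² + 4)/(2·7) ≡ 9/3. 3⁻¹ ≡ 4 (mod 11), so λ ≡ 9·4 ≡ 3.
  x = λ² - 3 - 3 = 9 - 6 ≡ 3; y = λ·(3 - 3) - 7 ≡ 4. → (3, 4)

(3, 4)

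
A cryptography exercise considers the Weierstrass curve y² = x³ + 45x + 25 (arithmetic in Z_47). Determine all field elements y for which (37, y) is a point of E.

19, 28

x³ + 45x + 25 = 52343 ≡ 32 (mod 47).
Square roots of 32 mod 47: 19 and 28 (since 19² = 361 ≡ 32).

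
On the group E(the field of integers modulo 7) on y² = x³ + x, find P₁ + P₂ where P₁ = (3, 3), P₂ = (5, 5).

(3, 3) + (5, 5). λ = (5 - 3)/(5 - 3) ≡ 2/2 mod 7. 2⁻¹ ≡ 4 (mod 7), so λ ≡ 1.
  x = λ² - 3 - 5 = 1 - 8 ≡ 0; y = λ·(3 - 0) - 3 ≡ 0. → (0, 0)

(0, 0)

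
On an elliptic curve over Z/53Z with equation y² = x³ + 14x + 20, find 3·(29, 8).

(16, 43)

Write P = (29, 8).
Repeated addition: build up to 3P.
2P: tangent at (29, 8): λ = (3·29² + 14)/(2·8) ≡ 46/16. 16⁻¹ ≡ 10 (mod 53), so λ ≡ 46·10 ≡ 36.
  x = λ² - 29 - 29 = 1296 - 58 ≡ 19; y = λ·(29 - 19) - 8 ≡ 34. → (19, 34)
3P: (19, 34) + (29, 8). λ = (8 - 34)/(29 - 19) ≡ 27/10 mod 53. 10⁻¹ ≡ 16 (mod 53) since 10·16 = 160 ≡ 1, so λ ≡ 8.
  x = λ² - 19 - 29 = 64 - 48 ≡ 16; y = λ·(19 - 16) - 34 ≡ 43. → (16, 43)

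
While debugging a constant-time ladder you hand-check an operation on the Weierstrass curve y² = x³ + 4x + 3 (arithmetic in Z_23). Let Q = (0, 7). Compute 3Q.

(7, 11)

Repeated addition: build up to 3Q.
2Q: tangent at (0, 7): λ = (3·0² + 4)/(2·7) ≡ 4/14. 14⁻¹ ≡ 5 (mod 23), so λ ≡ 4·5 ≡ 20.
  x = λ² - 0 - 0 = 400 - 0 ≡ 9; y = λ·(0 - 9) - 7 ≡ 20. → (9, 20)
3Q: (9, 20) + (0, 7). λ = (7 - 20)/(0 - 9) ≡ 10/14 mod 23. 14⁻¹ ≡ 5 (mod 23), so λ ≡ 4.
  x = λ² - 9 - 0 = 16 - 9 ≡ 7; y = λ·(9 - 7) - 20 ≡ 11. → (7, 11)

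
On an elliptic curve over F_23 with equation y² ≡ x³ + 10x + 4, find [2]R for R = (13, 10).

(13, 13)

tangent at (13, 10): λ = (3·13² + 10)/(2·10) ≡ 11/20. 20⁻¹ ≡ 15 (mod 23) since 20·15 = 300 ≡ 1, so λ ≡ 11·15 ≡ 4.
  x = λ² - 13 - 13 = 16 - 26 ≡ 13; y = λ·(13 - 13) - 10 ≡ 13. → (13, 13)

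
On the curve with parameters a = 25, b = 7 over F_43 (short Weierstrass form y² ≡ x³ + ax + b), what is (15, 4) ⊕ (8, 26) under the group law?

(15, 4) + (8, 26). λ = (26 - 4)/(8 - 15) ≡ 22/36 mod 43. 36⁻¹ ≡ 6 (mod 43), so λ ≡ 3.
  x = λ² - 15 - 8 = 9 - 23 ≡ 29; y = λ·(15 - 29) - 4 ≡ 40. → (29, 40)

(29, 40)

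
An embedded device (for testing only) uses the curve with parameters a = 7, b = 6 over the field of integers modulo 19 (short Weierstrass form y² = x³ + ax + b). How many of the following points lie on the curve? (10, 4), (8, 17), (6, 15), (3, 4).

(10, 4): 4² ≡ 16, rhs ≡ 12 → off.
(8, 17): 17² ≡ 4, rhs ≡ 4 → on.
(6, 15): 15² ≡ 16, rhs ≡ 17 → off.
(3, 4): 4² ≡ 16, rhs ≡ 16 → on.

2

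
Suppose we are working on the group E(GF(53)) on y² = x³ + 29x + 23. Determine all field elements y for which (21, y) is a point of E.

x³ + 29x + 23 = 9893 ≡ 35 (mod 53).
35 is a non-residue mod 53; no y exists.

none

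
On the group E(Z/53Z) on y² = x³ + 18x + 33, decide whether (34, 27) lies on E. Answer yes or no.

y² = 27² ≡ 40; x³ + 18x + 33 = 39949 ≡ 40 (mod 53). 40 = 40.

yes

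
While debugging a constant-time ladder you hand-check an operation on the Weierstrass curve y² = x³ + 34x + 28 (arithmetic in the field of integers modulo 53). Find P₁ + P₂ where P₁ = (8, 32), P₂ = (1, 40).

(8, 32) + (1, 40). λ = (40 - 32)/(1 - 8) ≡ 8/46 mod 53. 46⁻¹ ≡ 15 (mod 53), so λ ≡ 14.
  x = λ² - 8 - 1 = 196 - 9 ≡ 28; y = λ·(8 - 28) - 32 ≡ 6. → (28, 6)

(28, 6)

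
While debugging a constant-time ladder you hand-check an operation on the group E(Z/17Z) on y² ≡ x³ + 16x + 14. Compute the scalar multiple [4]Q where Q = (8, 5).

(5, 7)

Repeated addition: build up to 4Q.
2Q: tangent at (8, 5): λ = (3·8² + 16)/(2·5) ≡ 4/10. 10⁻¹ ≡ 12 (mod 17), so λ ≡ 4·12 ≡ 14.
  x = λ² - 8 - 8 = 196 - 16 ≡ 10; y = λ·(8 - 10) - 5 ≡ 1. → (10, 1)
3Q: (10, 1) + (8, 5). λ = (5 - 1)/(8 - 10) ≡ 4/15 mod 17. 15⁻¹ ≡ 8 (mod 17) since 15·8 = 120 ≡ 1, so λ ≡ 15.
  x = λ² - 10 - 8 = 225 - 18 ≡ 3; y = λ·(10 - 3) - 1 ≡ 2. → (3, 2)
4Q: (3, 2) + (8, 5). λ = (5 - 2)/(8 - 3) ≡ 3/5 mod 17. 5⁻¹ ≡ 7 (mod 17) since 5·7 = 35 ≡ 1, so λ ≡ 4.
  x = λ² - 3 - 8 = 16 - 11 ≡ 5; y = λ·(3 - 5) - 2 ≡ 7. → (5, 7)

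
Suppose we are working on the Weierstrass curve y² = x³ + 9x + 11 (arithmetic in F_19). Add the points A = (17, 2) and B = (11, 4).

(17, 2) + (11, 4). λ = (4 - 2)/(11 - 17) ≡ 2/13 mod 19. 13⁻¹ ≡ 3 (mod 19) since 13·3 = 39 ≡ 1, so λ ≡ 6.
  x = λ² - 17 - 11 = 36 - 28 ≡ 8; y = λ·(17 - 8) - 2 ≡ 14. → (8, 14)

(8, 14)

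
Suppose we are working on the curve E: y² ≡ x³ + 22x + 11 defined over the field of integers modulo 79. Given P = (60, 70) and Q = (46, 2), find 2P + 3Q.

(58, 59)

First 2P:
Repeated addition: build up to 2P.
2P: tangent at (60, 70): λ = (3·60² + 22)/(2·70) ≡ 78/61. 61⁻¹ ≡ 57 (mod 79) since 61·57 = 3477 ≡ 1, so λ ≡ 78·57 ≡ 22.
  x = λ² - 60 - 60 = 484 - 120 ≡ 48; y = λ·(60 - 48) - 70 ≡ 36. → (48, 36)
2P = (48, 36).
Next 3Q:
Repeated addition: build up to 3Q.
2Q: tangent at (46, 2): λ = (3·46² + 22)/(2·2) ≡ 50/4. 4⁻¹ ≡ 20 (mod 79) since 4·20 = 80 ≡ 1, so λ ≡ 50·20 ≡ 52.
  x = λ² - 46 - 46 = 2704 - 92 ≡ 5; y = λ·(46 - 5) - 2 ≡ 76. → (5, 76)
3Q: (5, 76) + (46, 2). λ = (2 - 76)/(46 - 5) ≡ 5/41 mod 79. 41⁻¹ ≡ 27 (mod 79) since 41·27 = 1107 ≡ 1, so λ ≡ 56.
  x = λ² - 5 - 46 = 3136 - 51 ≡ 4; y = λ·(5 - 4) - 76 ≡ 59. → (4, 59)
3Q = (4, 59).
Finally 2P + 3Q:
(48, 36) + (4, 59). λ = (59 - 36)/(4 - 48) ≡ 23/35 mod 79. 35⁻¹ ≡ 70 (mod 79), so λ ≡ 30.
  x = λ² - 48 - 4 = 900 - 52 ≡ 58; y = λ·(48 - 58) - 36 ≡ 59. → (58, 59)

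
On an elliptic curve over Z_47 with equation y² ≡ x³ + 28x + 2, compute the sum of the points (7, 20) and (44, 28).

(7, 20) + (44, 28). λ = (28 - 20)/(44 - 7) ≡ 8/37 mod 47. 37⁻¹ ≡ 14 (mod 47) since 37·14 = 518 ≡ 1, so λ ≡ 18.
  x = λ² - 7 - 44 = 324 - 51 ≡ 38; y = λ·(7 - 38) - 20 ≡ 33. → (38, 33)

(38, 33)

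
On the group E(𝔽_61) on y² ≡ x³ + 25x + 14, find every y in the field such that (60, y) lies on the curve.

x³ + 25x + 14 = 217514 ≡ 49 (mod 61).
Square roots of 49 mod 61: 7 and 54 (since 7² = 49 ≡ 49).

7, 54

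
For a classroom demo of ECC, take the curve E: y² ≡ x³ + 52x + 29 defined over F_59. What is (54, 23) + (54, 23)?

tangent at (54, 23): λ = (3·54² + 52)/(2·23) ≡ 9/46. 46⁻¹ ≡ 9 (mod 59), so λ ≡ 9·9 ≡ 22.
  x = λ² - 54 - 54 = 484 - 108 ≡ 22; y = λ·(54 - 22) - 23 ≡ 32. → (22, 32)

(22, 32)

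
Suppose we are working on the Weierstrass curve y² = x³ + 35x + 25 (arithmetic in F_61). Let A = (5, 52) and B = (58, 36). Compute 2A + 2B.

First 2A:
Repeated addition: build up to 2A.
2A: tangent at (5, 52): λ = (3·5² + 35)/(2·52) ≡ 49/43. 43⁻¹ ≡ 44 (mod 61), so λ ≡ 49·44 ≡ 21.
  x = λ² - 5 - 5 = 441 - 10 ≡ 4; y = λ·(5 - 4) - 52 ≡ 30. → (4, 30)
2A = (4, 30).
Next 2B:
Repeated addition: build up to 2B.
2B: tangent at (58, 36): λ = (3·58² + 35)/(2·36) ≡ 1/11. 11⁻¹ ≡ 50 (mod 61) since 11·50 = 550 ≡ 1, so λ ≡ 1·50 ≡ 50.
  x = λ² - 58 - 58 = 2500 - 116 ≡ 5; y = λ·(58 - 5) - 36 ≡ 52. → (5, 52)
2B = (5, 52).
Finally 2A + 2B:
(4, 30) + (5, 52). λ = (52 - 30)/(5 - 4) ≡ 22/1 mod 61. 1⁻¹ ≡ 1 (mod 61), so λ ≡ 22.
  x = λ² - 4 - 5 = 484 - 9 ≡ 48; y = λ·(4 - 48) - 30 ≡ 39. → (48, 39)

(48, 39)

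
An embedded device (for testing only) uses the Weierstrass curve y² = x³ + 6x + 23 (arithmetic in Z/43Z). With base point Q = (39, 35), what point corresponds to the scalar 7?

Repeated addition: build up to 7Q.
2Q: tangent at (39, 35): λ = (3·39² + 6)/(2·35) ≡ 11/27. 27⁻¹ ≡ 8 (mod 43), so λ ≡ 11·8 ≡ 2.
  x = λ² - 39 - 39 = 4 - 78 ≡ 12; y = λ·(39 - 12) - 35 ≡ 19. → (12, 19)
3Q: (12, 19) + (39, 35). λ = (35 - 19)/(39 - 12) ≡ 16/27 mod 43. 27⁻¹ ≡ 8 (mod 43) since 27·8 = 216 ≡ 1, so λ ≡ 42.
  x = λ² - 12 - 39 = 1764 - 51 ≡ 36; y = λ·(12 - 36) - 19 ≡ 5. → (36, 5)
4Q: (36, 5) + (39, 35). λ = (35 - 5)/(39 - 36) ≡ 30/3 mod 43. 3⁻¹ ≡ 29 (mod 43), so λ ≡ 10.
  x = λ² - 36 - 39 = 100 - 75 ≡ 25; y = λ·(36 - 25) - 5 ≡ 19. → (25, 19)
5Q: (25, 19) + (39, 35). λ = (35 - 19)/(39 - 25) ≡ 16/14 mod 43. 14⁻¹ ≡ 40 (mod 43), so λ ≡ 38.
  x = λ² - 25 - 39 = 1444 - 64 ≡ 4; y = λ·(25 - 4) - 19 ≡ 5. → (4, 5)
6Q: (4, 5) + (39, 35). λ = (35 - 5)/(39 - 4) ≡ 30/35 mod 43. 35⁻¹ ≡ 16 (mod 43) since 35·16 = 560 ≡ 1, so λ ≡ 7.
  x = λ² - 4 - 39 = 49 - 43 ≡ 6; y = λ·(4 - 6) - 5 ≡ 24. → (6, 24)
7Q: (6, 24) + (39, 35). λ = (35 - 24)/(39 - 6) ≡ 11/33 mod 43. 33⁻¹ ≡ 30 (mod 43), so λ ≡ 29.
  x = λ² - 6 - 39 = 841 - 45 ≡ 22; y = λ·(6 - 22) - 24 ≡ 28. → (22, 28)

(22, 28)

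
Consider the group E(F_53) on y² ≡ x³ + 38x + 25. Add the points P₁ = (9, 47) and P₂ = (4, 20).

(31, 25)

(9, 47) + (4, 20). λ = (20 - 47)/(4 - 9) ≡ 26/48 mod 53. 48⁻¹ ≡ 21 (mod 53), so λ ≡ 16.
  x = λ² - 9 - 4 = 256 - 13 ≡ 31; y = λ·(9 - 31) - 47 ≡ 25. → (31, 25)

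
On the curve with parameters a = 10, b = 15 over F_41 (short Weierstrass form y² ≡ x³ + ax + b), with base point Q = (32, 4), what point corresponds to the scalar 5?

Repeated addition: build up to 5Q.
2Q: tangent at (32, 4): λ = (3·32² + 10)/(2·4) ≡ 7/8. 8⁻¹ ≡ 36 (mod 41) since 8·36 = 288 ≡ 1, so λ ≡ 7·36 ≡ 6.
  x = λ² - 32 - 32 = 36 - 64 ≡ 13; y = λ·(32 - 13) - 4 ≡ 28. → (13, 28)
3Q: (13, 28) + (32, 4). λ = (4 - 28)/(32 - 13) ≡ 17/19 mod 41. 19⁻¹ ≡ 13 (mod 41) since 19·13 = 247 ≡ 1, so λ ≡ 16.
  x = λ² - 13 - 32 = 256 - 45 ≡ 6; y = λ·(13 - 6) - 28 ≡ 2. → (6, 2)
4Q: (6, 2) + (32, 4). λ = (4 - 2)/(32 - 6) ≡ 2/26 mod 41. 26⁻¹ ≡ 30 (mod 41), so λ ≡ 19.
  x = λ² - 6 - 32 = 361 - 38 ≡ 36; y = λ·(6 - 36) - 2 ≡ 2. → (36, 2)
5Q: (36, 2) + (32, 4). λ = (4 - 2)/(32 - 36) ≡ 2/37 mod 41. 37⁻¹ ≡ 10 (mod 41), so λ ≡ 20.
  x = λ² - 36 - 32 = 400 - 68 ≡ 4; y = λ·(36 - 4) - 2 ≡ 23. → (4, 23)

(4, 23)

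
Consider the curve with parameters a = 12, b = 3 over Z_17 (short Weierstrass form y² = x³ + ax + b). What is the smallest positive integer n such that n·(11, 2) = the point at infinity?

3

2P: tangent at (11, 2): λ = (3·11² + 12)/(2·2) ≡ 1/4. 4⁻¹ ≡ 13 (mod 17) since 4·13 = 52 ≡ 1, so λ ≡ 1·13 ≡ 13.
  x = λ² - 11 - 11 = 169 - 22 ≡ 11; y = λ·(11 - 11) - 2 ≡ 15. → (11, 15)
3P: (11, 15) + (11, 2): same x and y₁ ≡ -y₂, so the sum is the point at infinity.
3P = the point at infinity, so the order is 3.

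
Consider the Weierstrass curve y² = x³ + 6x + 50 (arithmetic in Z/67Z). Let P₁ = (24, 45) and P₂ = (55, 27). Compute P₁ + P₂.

(24, 45) + (55, 27). λ = (27 - 45)/(55 - 24) ≡ 49/31 mod 67. 31⁻¹ ≡ 13 (mod 67), so λ ≡ 34.
  x = λ² - 24 - 55 = 1156 - 79 ≡ 5; y = λ·(24 - 5) - 45 ≡ 65. → (5, 65)

(5, 65)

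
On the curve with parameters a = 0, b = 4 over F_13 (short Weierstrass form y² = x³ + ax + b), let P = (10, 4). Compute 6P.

Repeated addition: build up to 6P.
2P: tangent at (10, 4): λ = (3·10² + 0)/(2·4) ≡ 1/8. 8⁻¹ ≡ 5 (mod 13), so λ ≡ 1·5 ≡ 5.
  x = λ² - 10 - 10 = 25 - 20 ≡ 5; y = λ·(10 - 5) - 4 ≡ 8. → (5, 8)
3P: (5, 8) + (10, 4). λ = (4 - 8)/(10 - 5) ≡ 9/5 mod 13. 5⁻¹ ≡ 8 (mod 13), so λ ≡ 7.
  x = λ² - 5 - 10 = 49 - 15 ≡ 8; y = λ·(5 - 8) - 8 ≡ 10. → (8, 10)
4P: (8, 10) + (10, 4). λ = (4 - 10)/(10 - 8) ≡ 7/2 mod 13. 2⁻¹ ≡ 7 (mod 13) since 2·7 = 14 ≡ 1, so λ ≡ 10.
  x = λ² - 8 - 10 = 100 - 18 ≡ 4; y = λ·(8 - 4) - 10 ≡ 4. → (4, 4)
5P: (4, 4) + (10, 4). λ = (4 - 4)/(10 - 4) ≡ 0/6 mod 13. 6⁻¹ ≡ 11 (mod 13) since 6·11 = 66 ≡ 1, so λ ≡ 0.
  x = λ² - 4 - 10 = 0 - 14 ≡ 12; y = λ·(4 - 12) - 4 ≡ 9. → (12, 9)
6P: (12, 9) + (10, 4). λ = (4 - 9)/(10 - 12) ≡ 8/11 mod 13. 11⁻¹ ≡ 6 (mod 13), so λ ≡ 9.
  x = λ² - 12 - 10 = 81 - 22 ≡ 7; y = λ·(12 - 7) - 9 ≡ 10. → (7, 10)

(7, 10)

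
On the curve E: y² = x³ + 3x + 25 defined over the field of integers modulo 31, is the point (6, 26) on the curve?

no

y² = 26² ≡ 25; x³ + 3x + 25 = 259 ≡ 11 (mod 31). 25 ≠ 11.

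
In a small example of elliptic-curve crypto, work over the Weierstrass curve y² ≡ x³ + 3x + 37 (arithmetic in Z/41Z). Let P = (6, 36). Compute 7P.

Double-and-add on 7 = (111)₂. Start with P = (6, 36) for the leading 1-bit.
double: tangent at (6, 36): λ = (3·6² + 3)/(2·36) ≡ 29/31. 31⁻¹ ≡ 4 (mod 41), so λ ≡ 29·4 ≡ 34.
  x = λ² - 6 - 6 = 1156 - 12 ≡ 37; y = λ·(6 - 37) - 36 ≡ 17. → (37, 17)
add P: (37, 17) + (6, 36). λ = (36 - 17)/(6 - 37) ≡ 19/10 mod 41. 10⁻¹ ≡ 37 (mod 41), so λ ≡ 6.
  x = λ² - 37 - 6 = 36 - 43 ≡ 34; y = λ·(37 - 34) - 17 ≡ 1. → (34, 1)
double: tangent at (34, 1): λ = (3·34² + 3)/(2·1) ≡ 27/2. 2⁻¹ ≡ 21 (mod 41) since 2·21 = 42 ≡ 1, so λ ≡ 27·21 ≡ 34.
  x = λ² - 34 - 34 = 1156 - 68 ≡ 22; y = λ·(34 - 22) - 1 ≡ 38. → (22, 38)
add P: (22, 38) + (6, 36). λ = (36 - 38)/(6 - 22) ≡ 39/25 mod 41. 25⁻¹ ≡ 23 (mod 41), so λ ≡ 36.
  x = λ² - 22 - 6 = 1296 - 28 ≡ 38; y = λ·(22 - 38) - 38 ≡ 1. → (38, 1)

(38, 1)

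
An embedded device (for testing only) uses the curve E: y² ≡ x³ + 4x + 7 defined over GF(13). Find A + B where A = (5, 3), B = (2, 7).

(2, 6)

(5, 3) + (2, 7). λ = (7 - 3)/(2 - 5) ≡ 4/10 mod 13. 10⁻¹ ≡ 4 (mod 13), so λ ≡ 3.
  x = λ² - 5 - 2 = 9 - 7 ≡ 2; y = λ·(5 - 2) - 3 ≡ 6. → (2, 6)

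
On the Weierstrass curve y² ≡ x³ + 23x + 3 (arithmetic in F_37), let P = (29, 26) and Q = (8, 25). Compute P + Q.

(29, 26) + (8, 25). λ = (25 - 26)/(8 - 29) ≡ 36/16 mod 37. 16⁻¹ ≡ 7 (mod 37) since 16·7 = 112 ≡ 1, so λ ≡ 30.
  x = λ² - 29 - 8 = 900 - 37 ≡ 12; y = λ·(29 - 12) - 26 ≡ 3. → (12, 3)

(12, 3)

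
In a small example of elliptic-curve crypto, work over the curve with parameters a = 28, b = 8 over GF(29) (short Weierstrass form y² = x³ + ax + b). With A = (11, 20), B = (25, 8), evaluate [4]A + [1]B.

First 4A:
Repeated addition: build up to 4A.
2A: tangent at (11, 20): λ = (3·11² + 28)/(2·20) ≡ 14/11. 11⁻¹ ≡ 8 (mod 29), so λ ≡ 14·8 ≡ 25.
  x = λ² - 11 - 11 = 625 - 22 ≡ 23; y = λ·(11 - 23) - 20 ≡ 28. → (23, 28)
3A: (23, 28) + (11, 20). λ = (20 - 28)/(11 - 23) ≡ 21/17 mod 29. 17⁻¹ ≡ 12 (mod 29) since 17·12 = 204 ≡ 1, so λ ≡ 20.
  x = λ² - 23 - 11 = 400 - 34 ≡ 18; y = λ·(23 - 18) - 28 ≡ 14. → (18, 14)
4A: (18, 14) + (11, 20). λ = (20 - 14)/(11 - 18) ≡ 6/22 mod 29. 22⁻¹ ≡ 4 (mod 29), so λ ≡ 24.
  x = λ² - 18 - 11 = 576 - 29 ≡ 25; y = λ·(18 - 25) - 14 ≡ 21. → (25, 21)
4A = (25, 21).
Finally 4A + B:
(25, 21) + (25, 8): same x and y₁ ≡ -y₂, so the sum is ∞.

O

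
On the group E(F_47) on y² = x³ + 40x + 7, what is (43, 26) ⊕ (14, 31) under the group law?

(43, 26) + (14, 31). λ = (31 - 26)/(14 - 43) ≡ 5/18 mod 47. 18⁻¹ ≡ 34 (mod 47) since 18·34 = 612 ≡ 1, so λ ≡ 29.
  x = λ² - 43 - 14 = 841 - 57 ≡ 32; y = λ·(43 - 32) - 26 ≡ 11. → (32, 11)

(32, 11)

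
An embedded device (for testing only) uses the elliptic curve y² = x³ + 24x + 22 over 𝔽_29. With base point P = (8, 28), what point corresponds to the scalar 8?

O

Double-and-add on 8 = (1000)₂. Start with P = (8, 28) for the leading 1-bit.
double: tangent at (8, 28): λ = (3·8² + 24)/(2·28) ≡ 13/27. 27⁻¹ ≡ 14 (mod 29) since 27·14 = 378 ≡ 1, so λ ≡ 13·14 ≡ 8.
  x = λ² - 8 - 8 = 64 - 16 ≡ 19; y = λ·(8 - 19) - 28 ≡ 0. → (19, 0)
double: (19, 0) + (19, 0): same x and y₁ ≡ -y₂, so the sum is O.
double: O + O = O (identity).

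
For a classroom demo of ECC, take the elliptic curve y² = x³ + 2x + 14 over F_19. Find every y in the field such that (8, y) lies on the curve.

none

x³ + 2x + 14 = 542 ≡ 10 (mod 19).
10 is a non-residue mod 19; no y exists.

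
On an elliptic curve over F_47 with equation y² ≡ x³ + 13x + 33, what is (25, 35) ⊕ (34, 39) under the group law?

(41, 31)

(25, 35) + (34, 39). λ = (39 - 35)/(34 - 25) ≡ 4/9 mod 47. 9⁻¹ ≡ 21 (mod 47), so λ ≡ 37.
  x = λ² - 25 - 34 = 1369 - 59 ≡ 41; y = λ·(25 - 41) - 35 ≡ 31. → (41, 31)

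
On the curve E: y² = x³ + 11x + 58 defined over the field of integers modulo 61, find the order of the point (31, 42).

2P: tangent at (31, 42): λ = (3·31² + 11)/(2·42) ≡ 27/23. 23⁻¹ ≡ 8 (mod 61) since 23·8 = 184 ≡ 1, so λ ≡ 27·8 ≡ 33.
  x = λ² - 31 - 31 = 1089 - 62 ≡ 51; y = λ·(31 - 51) - 42 ≡ 30. → (51, 30)
3P: (51, 30) + (31, 42). λ = (42 - 30)/(31 - 51) ≡ 12/41 mod 61. 41⁻¹ ≡ 3 (mod 61), so λ ≡ 36.
  x = λ² - 51 - 31 = 1296 - 82 ≡ 55; y = λ·(51 - 55) - 30 ≡ 9. → (55, 9)
4P: (55, 9) + (31, 42). λ = (42 - 9)/(31 - 55) ≡ 33/37 mod 61. 37⁻¹ ≡ 33 (mod 61) since 37·33 = 1221 ≡ 1, so λ ≡ 52.
  x = λ² - 55 - 31 = 2704 - 86 ≡ 56; y = λ·(55 - 56) - 9 ≡ 0. → (56, 0)
5P: (56, 0) + (31, 42). λ = (42 - 0)/(31 - 56) ≡ 42/36 mod 61. 36⁻¹ ≡ 39 (mod 61) since 36·39 = 1404 ≡ 1, so λ ≡ 52.
  x = λ² - 56 - 31 = 2704 - 87 ≡ 55; y = λ·(56 - 55) - 0 ≡ 52. → (55, 52)
6P: (55, 52) + (31, 42). λ = (42 - 52)/(31 - 55) ≡ 51/37 mod 61. 37⁻¹ ≡ 33 (mod 61), so λ ≡ 36.
  x = λ² - 55 - 31 = 1296 - 86 ≡ 51; y = λ·(55 - 51) - 52 ≡ 31. → (51, 31)
7P: (51, 31) + (31, 42). λ = (42 - 31)/(31 - 51) ≡ 11/41 mod 61. 41⁻¹ ≡ 3 (mod 61) since 41·3 = 123 ≡ 1, so λ ≡ 33.
  x = λ² - 51 - 31 = 1089 - 82 ≡ 31; y = λ·(51 - 31) - 31 ≡ 19. → (31, 19)
8P: (31, 19) + (31, 42): same x and y₁ ≡ -y₂, so the sum is O.
8P = O, so the order is 8.

8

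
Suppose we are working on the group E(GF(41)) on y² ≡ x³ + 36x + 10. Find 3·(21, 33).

(38, 30)

Write Q = (21, 33).
Repeated addition: build up to 3Q.
2Q: tangent at (21, 33): λ = (3·21² + 36)/(2·33) ≡ 6/25. 25⁻¹ ≡ 23 (mod 41) since 25·23 = 575 ≡ 1, so λ ≡ 6·23 ≡ 15.
  x = λ² - 21 - 21 = 225 - 42 ≡ 19; y = λ·(21 - 19) - 33 ≡ 38. → (19, 38)
3Q: (19, 38) + (21, 33). λ = (33 - 38)/(21 - 19) ≡ 36/2 mod 41. 2⁻¹ ≡ 21 (mod 41), so λ ≡ 18.
  x = λ² - 19 - 21 = 324 - 40 ≡ 38; y = λ·(19 - 38) - 38 ≡ 30. → (38, 30)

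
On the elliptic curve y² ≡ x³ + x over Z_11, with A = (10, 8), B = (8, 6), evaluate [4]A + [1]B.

First 4A:
Double-and-add on 4 = (100)₂. Start with A = (10, 8) for the leading 1-bit.
double: tangent at (10, 8): λ = (3·10² + 1)/(2·8) ≡ 4/5. 5⁻¹ ≡ 9 (mod 11) since 5·9 = 45 ≡ 1, so λ ≡ 4·9 ≡ 3.
  x = λ² - 10 - 10 = 9 - 20 ≡ 0; y = λ·(10 - 0) - 8 ≡ 0. → (0, 0)
double: (0, 0) + (0, 0): same x and y₁ ≡ -y₂, so the sum is the point at infinity.
4A = the point at infinity.
Finally 4A + B:
the point at infinity + (8, 6) = (8, 6) (identity).

(8, 6)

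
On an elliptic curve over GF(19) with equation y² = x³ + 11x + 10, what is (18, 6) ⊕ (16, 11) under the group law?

(15, 15)

(18, 6) + (16, 11). λ = (11 - 6)/(16 - 18) ≡ 5/17 mod 19. 17⁻¹ ≡ 9 (mod 19) since 17·9 = 153 ≡ 1, so λ ≡ 7.
  x = λ² - 18 - 16 = 49 - 34 ≡ 15; y = λ·(18 - 15) - 6 ≡ 15. → (15, 15)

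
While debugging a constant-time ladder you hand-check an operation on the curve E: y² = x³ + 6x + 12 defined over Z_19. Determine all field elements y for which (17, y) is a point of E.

x³ + 6x + 12 = 5027 ≡ 11 (mod 19).
Square roots of 11 mod 19: 7 and 12 (since 7² = 49 ≡ 11).

7, 12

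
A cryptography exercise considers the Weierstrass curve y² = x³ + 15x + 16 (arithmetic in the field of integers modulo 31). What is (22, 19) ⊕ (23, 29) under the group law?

(24, 23)

(22, 19) + (23, 29). λ = (29 - 19)/(23 - 22) ≡ 10/1 mod 31. 1⁻¹ ≡ 1 (mod 31) since 1·1 = 1 ≡ 1, so λ ≡ 10.
  x = λ² - 22 - 23 = 100 - 45 ≡ 24; y = λ·(22 - 24) - 19 ≡ 23. → (24, 23)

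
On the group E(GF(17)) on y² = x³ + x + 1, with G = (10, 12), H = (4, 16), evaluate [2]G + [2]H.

First 2G:
Repeated addition: build up to 2G.
2G: tangent at (10, 12): λ = (3·10² + 1)/(2·12) ≡ 12/7. 7⁻¹ ≡ 5 (mod 17), so λ ≡ 12·5 ≡ 9.
  x = λ² - 10 - 10 = 81 - 20 ≡ 10; y = λ·(10 - 10) - 12 ≡ 5. → (10, 5)
2G = (10, 5).
Next 2H:
Repeated addition: build up to 2H.
2H: tangent at (4, 16): λ = (3·4² + 1)/(2·16) ≡ 15/15. 15⁻¹ ≡ 8 (mod 17), so λ ≡ 15·8 ≡ 1.
  x = λ² - 4 - 4 = 1 - 8 ≡ 10; y = λ·(4 - 10) - 16 ≡ 12. → (10, 12)
2H = (10, 12).
Finally 2G + 2H:
(10, 5) + (10, 12): same x and y₁ ≡ -y₂, so the sum is 𝒪.

O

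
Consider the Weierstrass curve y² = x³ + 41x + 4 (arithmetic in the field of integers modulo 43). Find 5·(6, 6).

Write P = (6, 6).
Double-and-add on 5 = (101)₂. Start with P = (6, 6) for the leading 1-bit.
double: tangent at (6, 6): λ = (3·6² + 41)/(2·6) ≡ 20/12. 12⁻¹ ≡ 18 (mod 43) since 12·18 = 216 ≡ 1, so λ ≡ 20·18 ≡ 16.
  x = λ² - 6 - 6 = 256 - 12 ≡ 29; y = λ·(6 - 29) - 6 ≡ 13. → (29, 13)
double: tangent at (29, 13): λ = (3·29² + 41)/(2·13) ≡ 27/26. 26⁻¹ ≡ 5 (mod 43) since 26·5 = 130 ≡ 1, so λ ≡ 27·5 ≡ 6.
  x = λ² - 29 - 29 = 36 - 58 ≡ 21; y = λ·(29 - 21) - 13 ≡ 35. → (21, 35)
add P: (21, 35) + (6, 6). λ = (6 - 35)/(6 - 21) ≡ 14/28 mod 43. 28⁻¹ ≡ 20 (mod 43), so λ ≡ 22.
  x = λ² - 21 - 6 = 484 - 27 ≡ 27; y = λ·(21 - 27) - 35 ≡ 5. → (27, 5)

(27, 5)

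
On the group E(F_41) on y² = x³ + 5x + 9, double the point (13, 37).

(11, 40)

tangent at (13, 37): λ = (3·13² + 5)/(2·37) ≡ 20/33. 33⁻¹ ≡ 5 (mod 41) since 33·5 = 165 ≡ 1, so λ ≡ 20·5 ≡ 18.
  x = λ² - 13 - 13 = 324 - 26 ≡ 11; y = λ·(13 - 11) - 37 ≡ 40. → (11, 40)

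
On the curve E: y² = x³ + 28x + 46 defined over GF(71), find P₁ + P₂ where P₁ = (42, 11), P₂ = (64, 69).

(23, 52)

(42, 11) + (64, 69). λ = (69 - 11)/(64 - 42) ≡ 58/22 mod 71. 22⁻¹ ≡ 42 (mod 71), so λ ≡ 22.
  x = λ² - 42 - 64 = 484 - 106 ≡ 23; y = λ·(42 - 23) - 11 ≡ 52. → (23, 52)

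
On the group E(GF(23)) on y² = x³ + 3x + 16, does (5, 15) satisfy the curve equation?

yes

y² = 15² ≡ 18; x³ + 3x + 16 = 156 ≡ 18 (mod 23). 18 = 18.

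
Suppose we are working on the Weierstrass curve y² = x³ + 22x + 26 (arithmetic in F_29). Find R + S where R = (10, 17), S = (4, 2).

(10, 17) + (4, 2). λ = (2 - 17)/(4 - 10) ≡ 14/23 mod 29. 23⁻¹ ≡ 24 (mod 29), so λ ≡ 17.
  x = λ² - 10 - 4 = 289 - 14 ≡ 14; y = λ·(10 - 14) - 17 ≡ 2. → (14, 2)

(14, 2)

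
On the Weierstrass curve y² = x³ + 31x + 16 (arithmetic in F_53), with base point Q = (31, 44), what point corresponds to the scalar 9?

Repeated addition: build up to 9Q.
2Q: tangent at (31, 44): λ = (3·31² + 31)/(2·44) ≡ 52/35. 35⁻¹ ≡ 50 (mod 53), so λ ≡ 52·50 ≡ 3.
  x = λ² - 31 - 31 = 9 - 62 ≡ 0; y = λ·(31 - 0) - 44 ≡ 49. → (0, 49)
3Q: (0, 49) + (31, 44). λ = (44 - 49)/(31 - 0) ≡ 48/31 mod 53. 31⁻¹ ≡ 12 (mod 53), so λ ≡ 46.
  x = λ² - 0 - 31 = 2116 - 31 ≡ 18; y = λ·(0 - 18) - 49 ≡ 24. → (18, 24)
4Q: (18, 24) + (31, 44). λ = (44 - 24)/(31 - 18) ≡ 20/13 mod 53. 13⁻¹ ≡ 49 (mod 53) since 13·49 = 637 ≡ 1, so λ ≡ 26.
  x = λ² - 18 - 31 = 676 - 49 ≡ 44; y = λ·(18 - 44) - 24 ≡ 42. → (44, 42)
5Q: (44, 42) + (31, 44). λ = (44 - 42)/(31 - 44) ≡ 2/40 mod 53. 40⁻¹ ≡ 4 (mod 53), so λ ≡ 8.
  x = λ² - 44 - 31 = 64 - 75 ≡ 42; y = λ·(44 - 42) - 42 ≡ 27. → (42, 27)
6Q: (42, 27) + (31, 44). λ = (44 - 27)/(31 - 42) ≡ 17/42 mod 53. 42⁻¹ ≡ 24 (mod 53), so λ ≡ 37.
  x = λ² - 42 - 31 = 1369 - 73 ≡ 24; y = λ·(42 - 24) - 27 ≡ 3. → (24, 3)
7Q: (24, 3) + (31, 44). λ = (44 - 3)/(31 - 24) ≡ 41/7 mod 53. 7⁻¹ ≡ 38 (mod 53), so λ ≡ 21.
  x = λ² - 24 - 31 = 441 - 55 ≡ 15; y = λ·(24 - 15) - 3 ≡ 27. → (15, 27)
8Q: (15, 27) + (31, 44). λ = (44 - 27)/(31 - 15) ≡ 17/16 mod 53. 16⁻¹ ≡ 10 (mod 53), so λ ≡ 11.
  x = λ² - 15 - 31 = 121 - 46 ≡ 22; y = λ·(15 - 22) - 27 ≡ 2. → (22, 2)
9Q: (22, 2) + (31, 44). λ = (44 - 2)/(31 - 22) ≡ 42/9 mod 53. 9⁻¹ ≡ 6 (mod 53), so λ ≡ 40.
  x = λ² - 22 - 31 = 1600 - 53 ≡ 10; y = λ·(22 - 10) - 2 ≡ 1. → (10, 1)

(10, 1)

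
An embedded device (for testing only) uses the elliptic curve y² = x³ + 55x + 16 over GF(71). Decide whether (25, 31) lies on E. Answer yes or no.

no

y² = 31² ≡ 38; x³ + 55x + 16 = 17016 ≡ 47 (mod 71). 38 ≠ 47.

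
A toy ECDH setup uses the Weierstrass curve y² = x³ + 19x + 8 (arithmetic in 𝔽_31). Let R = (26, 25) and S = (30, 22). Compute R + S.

(24, 20)

(26, 25) + (30, 22). λ = (22 - 25)/(30 - 26) ≡ 28/4 mod 31. 4⁻¹ ≡ 8 (mod 31) since 4·8 = 32 ≡ 1, so λ ≡ 7.
  x = λ² - 26 - 30 = 49 - 56 ≡ 24; y = λ·(26 - 24) - 25 ≡ 20. → (24, 20)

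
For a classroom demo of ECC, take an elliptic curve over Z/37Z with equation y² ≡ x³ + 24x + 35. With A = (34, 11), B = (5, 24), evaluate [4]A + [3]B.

First 4A:
Double-and-add on 4 = (100)₂. Start with A = (34, 11) for the leading 1-bit.
double: tangent at (34, 11): λ = (3·34² + 24)/(2·11) ≡ 14/22. 22⁻¹ ≡ 32 (mod 37) since 22·32 = 704 ≡ 1, so λ ≡ 14·32 ≡ 4.
  x = λ² - 34 - 34 = 16 - 68 ≡ 22; y = λ·(34 - 22) - 11 ≡ 0. → (22, 0)
double: (22, 0) + (22, 0): same x and y₁ ≡ -y₂, so the sum is O.
4A = O.
Next 3B:
Repeated addition: build up to 3B.
2B: tangent at (5, 24): λ = (3·5² + 24)/(2·24) ≡ 25/11. 11⁻¹ ≡ 27 (mod 37) since 11·27 = 297 ≡ 1, so λ ≡ 25·27 ≡ 9.
  x = λ² - 5 - 5 = 81 - 10 ≡ 34; y = λ·(5 - 34) - 24 ≡ 11. → (34, 11)
3B: (34, 11) + (5, 24). λ = (24 - 11)/(5 - 34) ≡ 13/8 mod 37. 8⁻¹ ≡ 14 (mod 37) since 8·14 = 112 ≡ 1, so λ ≡ 34.
  x = λ² - 34 - 5 = 1156 - 39 ≡ 7; y = λ·(34 - 7) - 11 ≡ 19. → (7, 19)
3B = (7, 19).
Finally 4A + 3B:
O + (7, 19) = (7, 19) (identity).

(7, 19)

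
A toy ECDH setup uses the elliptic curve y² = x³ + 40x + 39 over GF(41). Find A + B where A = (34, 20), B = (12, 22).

(34, 20) + (12, 22). λ = (22 - 20)/(12 - 34) ≡ 2/19 mod 41. 19⁻¹ ≡ 13 (mod 41) since 19·13 = 247 ≡ 1, so λ ≡ 26.
  x = λ² - 34 - 12 = 676 - 46 ≡ 15; y = λ·(34 - 15) - 20 ≡ 23. → (15, 23)

(15, 23)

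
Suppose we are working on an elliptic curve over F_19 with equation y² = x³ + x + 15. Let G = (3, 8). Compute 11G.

(3, 11)

Double-and-add on 11 = (1011)₂. Start with G = (3, 8) for the leading 1-bit.
double: tangent at (3, 8): λ = (3·3² + 1)/(2·8) ≡ 9/16. 16⁻¹ ≡ 6 (mod 19), so λ ≡ 9·6 ≡ 16.
  x = λ² - 3 - 3 = 256 - 6 ≡ 3; y = λ·(3 - 3) - 8 ≡ 11. → (3, 11)
double: tangent at (3, 11): λ = (3·3² + 1)/(2·11) ≡ 9/3. 3⁻¹ ≡ 13 (mod 19), so λ ≡ 9·13 ≡ 3.
  x = λ² - 3 - 3 = 9 - 6 ≡ 3; y = λ·(3 - 3) - 11 ≡ 8. → (3, 8)
add G: tangent at (3, 8): λ = (3·3² + 1)/(2·8) ≡ 9/16. 16⁻¹ ≡ 6 (mod 19), so λ ≡ 9·6 ≡ 16.
  x = λ² - 3 - 3 = 256 - 6 ≡ 3; y = λ·(3 - 3) - 8 ≡ 11. → (3, 11)
double: tangent at (3, 11): λ = (3·3² + 1)/(2·11) ≡ 9/3. 3⁻¹ ≡ 13 (mod 19), so λ ≡ 9·13 ≡ 3.
  x = λ² - 3 - 3 = 9 - 6 ≡ 3; y = λ·(3 - 3) - 11 ≡ 8. → (3, 8)
add G: tangent at (3, 8): λ = (3·3² + 1)/(2·8) ≡ 9/16. 16⁻¹ ≡ 6 (mod 19), so λ ≡ 9·6 ≡ 16.
  x = λ² - 3 - 3 = 256 - 6 ≡ 3; y = λ·(3 - 3) - 8 ≡ 11. → (3, 11)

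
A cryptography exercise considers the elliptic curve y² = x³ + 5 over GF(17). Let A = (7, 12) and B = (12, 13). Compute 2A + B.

(16, 2)

First 2A:
Repeated addition: build up to 2A.
2A: tangent at (7, 12): λ = (3·7² + 0)/(2·12) ≡ 11/7. 7⁻¹ ≡ 5 (mod 17), so λ ≡ 11·5 ≡ 4.
  x = λ² - 7 - 7 = 16 - 14 ≡ 2; y = λ·(7 - 2) - 12 ≡ 8. → (2, 8)
2A = (2, 8).
Finally 2A + B:
(2, 8) + (12, 13). λ = (13 - 8)/(12 - 2) ≡ 5/10 mod 17. 10⁻¹ ≡ 12 (mod 17), so λ ≡ 9.
  x = λ² - 2 - 12 = 81 - 14 ≡ 16; y = λ·(2 - 16) - 8 ≡ 2. → (16, 2)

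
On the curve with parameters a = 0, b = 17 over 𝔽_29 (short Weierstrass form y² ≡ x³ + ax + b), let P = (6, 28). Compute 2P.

tangent at (6, 28): λ = (3·6² + 0)/(2·28) ≡ 21/27. 27⁻¹ ≡ 14 (mod 29), so λ ≡ 21·14 ≡ 4.
  x = λ² - 6 - 6 = 16 - 12 ≡ 4; y = λ·(6 - 4) - 28 ≡ 9. → (4, 9)

(4, 9)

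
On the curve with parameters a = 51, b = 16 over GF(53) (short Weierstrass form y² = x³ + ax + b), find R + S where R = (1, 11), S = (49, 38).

(1, 11) + (49, 38). λ = (38 - 11)/(49 - 1) ≡ 27/48 mod 53. 48⁻¹ ≡ 21 (mod 53) since 48·21 = 1008 ≡ 1, so λ ≡ 37.
  x = λ² - 1 - 49 = 1369 - 50 ≡ 47; y = λ·(1 - 47) - 11 ≡ 36. → (47, 36)

(47, 36)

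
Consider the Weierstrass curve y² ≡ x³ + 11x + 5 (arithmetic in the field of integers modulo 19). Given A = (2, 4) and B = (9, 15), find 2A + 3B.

First 2A:
Repeated addition: build up to 2A.
2A: tangent at (2, 4): λ = (3·2² + 11)/(2·4) ≡ 4/8. 8⁻¹ ≡ 12 (mod 19), so λ ≡ 4·12 ≡ 10.
  x = λ² - 2 - 2 = 100 - 4 ≡ 1; y = λ·(2 - 1) - 4 ≡ 6. → (1, 6)
2A = (1, 6).
Next 3B:
Repeated addition: build up to 3B.
2B: tangent at (9, 15): λ = (3·9² + 11)/(2·15) ≡ 7/11. 11⁻¹ ≡ 7 (mod 19), so λ ≡ 7·7 ≡ 11.
  x = λ² - 9 - 9 = 121 - 18 ≡ 8; y = λ·(9 - 8) - 15 ≡ 15. → (8, 15)
3B: (8, 15) + (9, 15). λ = (15 - 15)/(9 - 8) ≡ 0/1 mod 19. 1⁻¹ ≡ 1 (mod 19), so λ ≡ 0.
  x = λ² - 8 - 9 = 0 - 17 ≡ 2; y = λ·(8 - 2) - 15 ≡ 4. → (2, 4)
3B = (2, 4).
Finally 2A + 3B:
(1, 6) + (2, 4). λ = (4 - 6)/(2 - 1) ≡ 17/1 mod 19. 1⁻¹ ≡ 1 (mod 19), so λ ≡ 17.
  x = λ² - 1 - 2 = 289 - 3 ≡ 1; y = λ·(1 - 1) - 6 ≡ 13. → (1, 13)

(1, 13)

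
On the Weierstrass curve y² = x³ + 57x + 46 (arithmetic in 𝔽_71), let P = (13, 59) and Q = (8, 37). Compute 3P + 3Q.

First 3P:
Repeated addition: build up to 3P.
2P: tangent at (13, 59): λ = (3·13² + 57)/(2·59) ≡ 67/47. 47⁻¹ ≡ 68 (mod 71), so λ ≡ 67·68 ≡ 12.
  x = λ² - 13 - 13 = 144 - 26 ≡ 47; y = λ·(13 - 47) - 59 ≡ 30. → (47, 30)
3P: (47, 30) + (13, 59). λ = (59 - 30)/(13 - 47) ≡ 29/37 mod 71. 37⁻¹ ≡ 48 (mod 71) since 37·48 = 1776 ≡ 1, so λ ≡ 43.
  x = λ² - 47 - 13 = 1849 - 60 ≡ 14; y = λ·(47 - 14) - 30 ≡ 40. → (14, 40)
3P = (14, 40).
Next 3Q:
Repeated addition: build up to 3Q.
2Q: tangent at (8, 37): λ = (3·8² + 57)/(2·37) ≡ 36/3. 3⁻¹ ≡ 24 (mod 71), so λ ≡ 36·24 ≡ 12.
  x = λ² - 8 - 8 = 144 - 16 ≡ 57; y = λ·(8 - 57) - 37 ≡ 14. → (57, 14)
3Q: (57, 14) + (8, 37). λ = (37 - 14)/(8 - 57) ≡ 23/22 mod 71. 22⁻¹ ≡ 42 (mod 71) since 22·42 = 924 ≡ 1, so λ ≡ 43.
  x = λ² - 57 - 8 = 1849 - 65 ≡ 9; y = λ·(57 - 9) - 14 ≡ 62. → (9, 62)
3Q = (9, 62).
Finally 3P + 3Q:
(14, 40) + (9, 62). λ = (62 - 40)/(9 - 14) ≡ 22/66 mod 71. 66⁻¹ ≡ 14 (mod 71) since 66·14 = 924 ≡ 1, so λ ≡ 24.
  x = λ² - 14 - 9 = 576 - 23 ≡ 56; y = λ·(14 - 56) - 40 ≡ 17. → (56, 17)

(56, 17)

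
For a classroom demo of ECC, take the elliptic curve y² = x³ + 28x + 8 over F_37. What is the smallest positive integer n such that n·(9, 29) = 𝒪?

2P: tangent at (9, 29): λ = (3·9² + 28)/(2·29) ≡ 12/21. 21⁻¹ ≡ 30 (mod 37) since 21·30 = 630 ≡ 1, so λ ≡ 12·30 ≡ 27.
  x = λ² - 9 - 9 = 729 - 18 ≡ 8; y = λ·(9 - 8) - 29 ≡ 35. → (8, 35)
3P: (8, 35) + (9, 29). λ = (29 - 35)/(9 - 8) ≡ 31/1 mod 37. 1⁻¹ ≡ 1 (mod 37) since 1·1 = 1 ≡ 1, so λ ≡ 31.
  x = λ² - 8 - 9 = 961 - 17 ≡ 19; y = λ·(8 - 19) - 35 ≡ 31. → (19, 31)
4P: (19, 31) + (9, 29). λ = (29 - 31)/(9 - 19) ≡ 35/27 mod 37. 27⁻¹ ≡ 11 (mod 37) since 27·11 = 297 ≡ 1, so λ ≡ 15.
  x = λ² - 19 - 9 = 225 - 28 ≡ 12; y = λ·(19 - 12) - 31 ≡ 0. → (12, 0)
5P: (12, 0) + (9, 29). λ = (29 - 0)/(9 - 12) ≡ 29/34 mod 37. 34⁻¹ ≡ 12 (mod 37), so λ ≡ 15.
  x = λ² - 12 - 9 = 225 - 21 ≡ 19; y = λ·(12 - 19) - 0 ≡ 6. → (19, 6)
6P: (19, 6) + (9, 29). λ = (29 - 6)/(9 - 19) ≡ 23/27 mod 37. 27⁻¹ ≡ 11 (mod 37), so λ ≡ 31.
  x = λ² - 19 - 9 = 961 - 28 ≡ 8; y = λ·(19 - 8) - 6 ≡ 2. → (8, 2)
7P: (8, 2) + (9, 29). λ = (29 - 2)/(9 - 8) ≡ 27/1 mod 37. 1⁻¹ ≡ 1 (mod 37) since 1·1 = 1 ≡ 1, so λ ≡ 27.
  x = λ² - 8 - 9 = 729 - 17 ≡ 9; y = λ·(8 - 9) - 2 ≡ 8. → (9, 8)
8P: (9, 8) + (9, 29): same x and y₁ ≡ -y₂, so the sum is 𝒪.
8P = 𝒪, so the order is 8.

8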